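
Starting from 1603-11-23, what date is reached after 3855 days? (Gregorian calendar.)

June 13, 1614

+366 (one year; includes Feb 29, 1604) → Nov 23, 1604 (3489 left).
+365 (one year) → Nov 23, 1605 (3124 left).
+365 (one year) → Nov 23, 1606 (2759 left).
+365 (one year) → Nov 23, 1607 (2394 left).
+366 (one year; includes Feb 29, 1608) → Nov 23, 1608 (2028 left).
+365 (one year) → Nov 23, 1609 (1663 left).
+365 (one year) → Nov 23, 1610 (1298 left).
+365 (one year) → Nov 23, 1611 (933 left).
+366 (one year; includes Feb 29, 1612) → Nov 23, 1612 (567 left).
+365 (one year) → Nov 23, 1613 (202 left).
Nov has 30 days: +8 → Dec 1, 1613 (194 left).
Dec has 31 days: +31 → Jan 1, 1614 (163 left).
Jan has 31 days: +31 → Feb 1, 1614 (132 left).
Feb has 28 days: +28 → Mar 1, 1614 (104 left).
Mar has 31 days: +31 → Apr 1, 1614 (73 left).
Apr has 30 days: +30 → May 1, 1614 (43 left).
May has 31 days: +31 → Jun 1, 1614 (12 left).
+12 → Jun 13, 1614.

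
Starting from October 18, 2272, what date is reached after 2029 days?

May 9, 2278

+365 (one year) → Oct 18, 2273 (1664 left).
+365 (one year) → Oct 18, 2274 (1299 left).
+365 (one year) → Oct 18, 2275 (934 left).
+366 (one year; includes Feb 29, 2276) → Oct 18, 2276 (568 left).
+365 (one year) → Oct 18, 2277 (203 left).
Oct has 31 days: +14 → Nov 1, 2277 (189 left).
Nov has 30 days: +30 → Dec 1, 2277 (159 left).
Dec has 31 days: +31 → Jan 1, 2278 (128 left).
Jan has 31 days: +31 → Feb 1, 2278 (97 left).
Feb has 28 days: +28 → Mar 1, 2278 (69 left).
Mar has 31 days: +31 → Apr 1, 2278 (38 left).
Apr has 30 days: +30 → May 1, 2278 (8 left).
+8 → May 9, 2278.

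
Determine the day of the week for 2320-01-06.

Tuesday

Doomsday rule: the anchor day for the 2300s is Wednesday. For year 20: 20÷12 = 1 r 8, and 8÷4 = 2, so 1+8+2 = 11.
Wednesday + 11 ≡ Sunday — that's 2320's doomsday.
In January the doomsday date is Jan 4 (2320 is a leap year (divisible by 4)).
Jan 6 is 2 days after Jan 4; 2 mod 7 = 2, so Sunday + 2 = Tuesday.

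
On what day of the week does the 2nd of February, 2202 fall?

Tuesday

Doomsday rule: the anchor day for the 2200s is Friday. For year 02: 2÷12 = 0 r 2, and 2÷4 = 0, so 0+2+0 = 2.
Friday + 2 ≡ Sunday — that's 2202's doomsday.
In February the doomsday date is Feb 28 (2202 is not a leap year).
Feb 2 is 26 days before Feb 28; 26 mod 7 = 5, so Sunday − 5 = Tuesday.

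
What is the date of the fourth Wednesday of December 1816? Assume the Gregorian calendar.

December 25, 1816

December 1, 1816 is a Sunday.
The first Wednesday is therefore December 4 (3 days later).
The fourth Wednesday is 4 + 3×7 = December 25.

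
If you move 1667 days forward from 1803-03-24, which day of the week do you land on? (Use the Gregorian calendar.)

First find the weekday of Mar 24, 1803. Doomsday rule: the anchor day for the 1800s is Friday. For year 03: 3÷12 = 0 r 3, and 3÷4 = 0, so 0+3+0 = 3.
Friday + 3 ≡ Monday — that's 1803's doomsday.
In March the doomsday date is Mar 14.
Mar 24 is 10 days after Mar 14; 10 mod 7 = 3, so Monday + 3 = Thursday.
1667 mod 7 = 1, so 1667 days after a Thursday is Thursday + 1 = Friday.

Friday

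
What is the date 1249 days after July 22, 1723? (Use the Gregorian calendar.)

+366 (one year; includes Feb 29, 1724) → Jul 22, 1724 (883 left).
+365 (one year) → Jul 22, 1725 (518 left).
+365 (one year) → Jul 22, 1726 (153 left).
Jul has 31 days: +10 → Aug 1, 1726 (143 left).
Aug has 31 days: +31 → Sep 1, 1726 (112 left).
Sep has 30 days: +30 → Oct 1, 1726 (82 left).
Oct has 31 days: +31 → Nov 1, 1726 (51 left).
Nov has 30 days: +30 → Dec 1, 1726 (21 left).
+21 → Dec 22, 1726.

December 22, 1726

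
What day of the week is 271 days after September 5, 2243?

Sunday

Sep 5, 2243 is a Tuesday.
271 mod 7 = 5, so 271 days after a Tuesday is Tuesday + 5 = Sunday.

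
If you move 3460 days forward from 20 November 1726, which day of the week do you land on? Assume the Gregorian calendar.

Friday

First find the weekday of Nov 20, 1726. Doomsday rule: the anchor day for the 1700s is Sunday. For year 26: 26÷12 = 2 r 2, and 2÷4 = 0, so 2+2+0 = 4.
Sunday + 4 ≡ Thursday — that's 1726's doomsday.
In November the doomsday date is Nov 7.
Nov 20 is 13 days after Nov 7; 13 mod 7 = 6, so Thursday + 6 = Wednesday.
3460 mod 7 = 2, so 3460 days after a Wednesday is Wednesday + 2 = Friday.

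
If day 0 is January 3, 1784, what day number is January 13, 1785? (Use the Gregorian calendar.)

376

Jan 3, 1784 → Feb 3, 1784: 31 days (January has 31).
Feb 3, 1784 → Mar 3, 1784: 29 days (February has 29).
Mar 3, 1784 → Apr 3, 1784: 31 days (March has 31).
Apr 3, 1784 → May 3, 1784: 30 days (April has 30).
May 3, 1784 → Jun 3, 1784: 31 days (May has 31).
Jun 3, 1784 → Jul 3, 1784: 30 days (June has 30).
Jul 3, 1784 → Aug 3, 1784: 31 days (July has 31).
Aug 3, 1784 → Sep 3, 1784: 31 days (August has 31).
Sep 3, 1784 → Oct 3, 1784: 30 days (September has 30).
Oct 3, 1784 → Nov 3, 1784: 31 days (October has 31).
Nov 3, 1784 → Dec 3, 1784: 30 days (November has 30).
Dec 3, 1784 → Jan 3, 1785: 31 days (December has 31).
Jan 3, 1785 → Jan 13, 1785: 10 days.
Total: 376 days.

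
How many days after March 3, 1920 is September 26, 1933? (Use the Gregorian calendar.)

4955

Mar 3, 1920 → Mar 3, 1921: 365 days.
Mar 3, 1921 → Mar 3, 1922: 365 days.
Mar 3, 1922 → Mar 3, 1923: 365 days.
Mar 3, 1923 → Mar 3, 1924: 366 days (Feb 29, 1924 is in that span).
Mar 3, 1924 → Mar 3, 1925: 365 days.
Mar 3, 1925 → Mar 3, 1926: 365 days.
Mar 3, 1926 → Mar 3, 1927: 365 days.
Mar 3, 1927 → Mar 3, 1928: 366 days (Feb 29, 1928 is in that span).
Mar 3, 1928 → Mar 3, 1929: 365 days.
Mar 3, 1929 → Mar 3, 1930: 365 days.
Mar 3, 1930 → Mar 3, 1931: 365 days.
Mar 3, 1931 → Mar 3, 1932: 366 days (Feb 29, 1932 is in that span).
Mar 3, 1932 → Mar 3, 1933: 365 days.
Mar 3, 1933 → Apr 3, 1933: 31 days (March has 31).
Apr 3, 1933 → May 3, 1933: 30 days (April has 30).
May 3, 1933 → Jun 3, 1933: 31 days (May has 31).
Jun 3, 1933 → Jul 3, 1933: 30 days (June has 30).
Jul 3, 1933 → Aug 3, 1933: 31 days (July has 31).
Aug 3, 1933 → Sep 3, 1933: 31 days (August has 31).
Sep 3, 1933 → Sep 26, 1933: 23 days.
Total: 4955 days.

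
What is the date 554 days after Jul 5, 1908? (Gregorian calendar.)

January 10, 1910

+365 (one year) → Jul 5, 1909 (189 left).
Jul has 31 days: +27 → Aug 1, 1909 (162 left).
Aug has 31 days: +31 → Sep 1, 1909 (131 left).
Sep has 30 days: +30 → Oct 1, 1909 (101 left).
Oct has 31 days: +31 → Nov 1, 1909 (70 left).
Nov has 30 days: +30 → Dec 1, 1909 (40 left).
Dec has 31 days: +31 → Jan 1, 1910 (9 left).
+9 → Jan 10, 1910.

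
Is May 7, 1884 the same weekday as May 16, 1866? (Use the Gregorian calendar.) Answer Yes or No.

From May 16, 1866 to May 7, 1884 is 6566 days.
6566 mod 7 = 0, so they are the same weekday.
(May 16, 1866 is a Wednesday; May 7, 1884 is a Wednesday.)

Yes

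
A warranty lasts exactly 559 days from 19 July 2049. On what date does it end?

January 29, 2051

+365 (one year) → Jul 19, 2050 (194 left).
Jul has 31 days: +13 → Aug 1, 2050 (181 left).
Aug has 31 days: +31 → Sep 1, 2050 (150 left).
Sep has 30 days: +30 → Oct 1, 2050 (120 left).
Oct has 31 days: +31 → Nov 1, 2050 (89 left).
Nov has 30 days: +30 → Dec 1, 2050 (59 left).
Dec has 31 days: +31 → Jan 1, 2051 (28 left).
+28 → Jan 29, 2051.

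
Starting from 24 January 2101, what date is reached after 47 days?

Jan has 31 days: +8 → Feb 1, 2101 (39 left).
Feb has 28 days: +28 → Mar 1, 2101 (11 left).
+11 → Mar 12, 2101.

March 12, 2101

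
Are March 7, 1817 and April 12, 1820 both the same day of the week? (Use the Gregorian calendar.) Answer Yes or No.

From Mar 7, 1817 to Apr 12, 1820 is 1132 days.
1132 mod 7 = 5, so they are different weekdays.
(Mar 7, 1817 is a Friday; Apr 12, 1820 is a Wednesday.)

No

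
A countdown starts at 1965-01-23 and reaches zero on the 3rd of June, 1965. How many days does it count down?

Jan 23, 1965 → Feb 23, 1965: 31 days (January has 31).
Feb 23, 1965 → Mar 23, 1965: 28 days (February has 28).
Mar 23, 1965 → Apr 23, 1965: 31 days (March has 31).
Apr 23, 1965 → May 23, 1965: 30 days (April has 30).
May 23, 1965 → Jun 3, 1965: 11 days.
Total: 131 days.

131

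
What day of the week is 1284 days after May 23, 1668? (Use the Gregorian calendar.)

May 23, 1668 is a Wednesday.
1284 mod 7 = 3, so 1284 days after a Wednesday is Wednesday + 3 = Saturday.

Saturday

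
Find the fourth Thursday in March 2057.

March 22, 2057

March 1, 2057 is a Thursday.
The first Thursday is therefore March 1 (same day).
The fourth Thursday is 1 + 3×7 = March 22.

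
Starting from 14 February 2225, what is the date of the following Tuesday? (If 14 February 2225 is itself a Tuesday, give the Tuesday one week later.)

February 15, 2225

Feb 14, 2225 is a Monday.
From Monday to the next Tuesday is 1 day.
Feb 14, 2225 + 1 = Feb 15, 2225.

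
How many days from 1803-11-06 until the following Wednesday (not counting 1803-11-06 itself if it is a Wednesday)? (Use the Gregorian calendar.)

3

Nov 6, 1803 is a Sunday.
From Sunday to the next Wednesday is 3 days.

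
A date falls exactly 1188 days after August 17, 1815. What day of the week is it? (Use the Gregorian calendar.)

Tuesday

Aug 17, 1815 is a Thursday.
1188 mod 7 = 5, so 1188 days after a Thursday is Thursday + 5 = Tuesday.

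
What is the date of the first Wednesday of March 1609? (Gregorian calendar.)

March 4, 1609

March 1, 1609 is a Sunday.
The first Wednesday is therefore March 4 (3 days later).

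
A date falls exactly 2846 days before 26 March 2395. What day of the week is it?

Wednesday

Mar 26, 2395 is a Sunday.
2846 mod 7 = 4, so 2846 days before a Sunday is Sunday − 4 = Wednesday.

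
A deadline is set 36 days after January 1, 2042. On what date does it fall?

Jan has 31 days: +31 → Feb 1, 2042 (5 left).
+5 → Feb 6, 2042.

February 6, 2042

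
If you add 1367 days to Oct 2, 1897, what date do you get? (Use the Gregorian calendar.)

+365 (one year) → Oct 2, 1898 (1002 left).
+365 (one year) → Oct 2, 1899 (637 left).
+365 (one year) → Oct 2, 1900 (272 left).
Oct has 31 days: +30 → Nov 1, 1900 (242 left).
Nov has 30 days: +30 → Dec 1, 1900 (212 left).
Dec has 31 days: +31 → Jan 1, 1901 (181 left).
Jan has 31 days: +31 → Feb 1, 1901 (150 left).
Feb has 28 days: +28 → Mar 1, 1901 (122 left).
Mar has 31 days: +31 → Apr 1, 1901 (91 left).
Apr has 30 days: +30 → May 1, 1901 (61 left).
May has 31 days: +31 → Jun 1, 1901 (30 left).
Jun has 30 days: +30 → Jul 1, 1901 (0 left).

July 1, 1901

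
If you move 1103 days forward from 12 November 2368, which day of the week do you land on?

Saturday

Nov 12, 2368 is a Tuesday.
1103 mod 7 = 4, so 1103 days after a Tuesday is Tuesday + 4 = Saturday.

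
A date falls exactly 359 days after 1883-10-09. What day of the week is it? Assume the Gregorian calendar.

Oct 9, 1883 is a Tuesday.
359 mod 7 = 2, so 359 days after a Tuesday is Tuesday + 2 = Thursday.

Thursday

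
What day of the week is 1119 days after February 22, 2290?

First find the weekday of Feb 22, 2290. Doomsday rule: the anchor day for the 2200s is Friday. For year 90: 90÷12 = 7 r 6, and 6÷4 = 1, so 7+6+1 = 14.
Friday + 14 ≡ Friday — that's 2290's doomsday.
In February the doomsday date is Feb 28 (2290 is not a leap year).
Feb 22 is 6 days before Feb 28; 6 mod 7 = 6, so Friday − 6 = Saturday.
1119 mod 7 = 6, so 1119 days after a Saturday is Saturday + 6 = Friday.

Friday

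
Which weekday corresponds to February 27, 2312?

Tuesday

Doomsday rule: the anchor day for the 2300s is Wednesday. For year 12: 12÷12 = 1 r 0, and 0÷4 = 0, so 1+0+0 = 1.
Wednesday + 1 ≡ Thursday — that's 2312's doomsday.
In February the doomsday date is Feb 29 (2312 is a leap year (divisible by 4)).
Feb 27 is 2 days before Feb 29; 2 mod 7 = 2, so Thursday − 2 = Tuesday.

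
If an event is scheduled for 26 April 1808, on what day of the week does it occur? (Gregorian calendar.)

Tuesday

January 1, 1808 is a Friday.
Jan 1, 1808 → Feb 1, 1808: 31 days (January has 31).
Feb 1, 1808 → Mar 1, 1808: 29 days (February has 29).
Mar 1, 1808 → Apr 1, 1808: 31 days (March has 31).
Apr 1, 1808 → Apr 26, 1808: 25 days.
Total: 116 days.
116 mod 7 = 4, so Friday + 4 = Tuesday.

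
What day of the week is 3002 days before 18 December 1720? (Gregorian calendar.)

Dec 18, 1720 is a Wednesday.
3002 mod 7 = 6, so 3002 days before a Wednesday is Wednesday − 6 = Thursday.

Thursday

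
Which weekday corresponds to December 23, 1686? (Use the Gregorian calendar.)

Doomsday rule: the anchor day for the 1600s is Tuesday. For year 86: 86÷12 = 7 r 2, and 2÷4 = 0, so 7+2+0 = 9.
Tuesday + 9 ≡ Thursday — that's 1686's doomsday.
In December the doomsday date is Dec 12.
Dec 23 is 11 days after Dec 12; 11 mod 7 = 4, so Thursday + 4 = Monday.

Monday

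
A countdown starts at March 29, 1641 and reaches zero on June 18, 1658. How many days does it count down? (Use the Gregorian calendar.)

6290

Mar 29, 1641 → Mar 29, 1642: 365 days.
Mar 29, 1642 → Mar 29, 1643: 365 days.
Mar 29, 1643 → Mar 29, 1644: 366 days (Feb 29, 1644 is in that span).
Mar 29, 1644 → Mar 29, 1645: 365 days.
Mar 29, 1645 → Mar 29, 1646: 365 days.
Mar 29, 1646 → Mar 29, 1647: 365 days.
Mar 29, 1647 → Mar 29, 1648: 366 days (Feb 29, 1648 is in that span).
Mar 29, 1648 → Mar 29, 1649: 365 days.
Mar 29, 1649 → Mar 29, 1650: 365 days.
Mar 29, 1650 → Mar 29, 1651: 365 days.
Mar 29, 1651 → Mar 29, 1652: 366 days (Feb 29, 1652 is in that span).
Mar 29, 1652 → Mar 29, 1653: 365 days.
Mar 29, 1653 → Mar 29, 1654: 365 days.
Mar 29, 1654 → Mar 29, 1655: 365 days.
Mar 29, 1655 → Mar 29, 1656: 366 days (Feb 29, 1656 is in that span).
Mar 29, 1656 → Mar 29, 1657: 365 days.
Mar 29, 1657 → Mar 29, 1658: 365 days.
Mar 29, 1658 → Apr 29, 1658: 31 days (March has 31).
Apr 29, 1658 → May 29, 1658: 30 days (April has 30).
May 29, 1658 → Jun 18, 1658: 20 days.
Total: 6290 days.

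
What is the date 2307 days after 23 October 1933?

+365 (one year) → Oct 23, 1934 (1942 left).
+365 (one year) → Oct 23, 1935 (1577 left).
+366 (one year; includes Feb 29, 1936) → Oct 23, 1936 (1211 left).
+365 (one year) → Oct 23, 1937 (846 left).
+365 (one year) → Oct 23, 1938 (481 left).
+365 (one year) → Oct 23, 1939 (116 left).
Oct has 31 days: +9 → Nov 1, 1939 (107 left).
Nov has 30 days: +30 → Dec 1, 1939 (77 left).
Dec has 31 days: +31 → Jan 1, 1940 (46 left).
Jan has 31 days: +31 → Feb 1, 1940 (15 left).
+15 → Feb 16, 1940.

February 16, 1940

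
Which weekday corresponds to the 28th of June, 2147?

Doomsday rule: the anchor day for the 2100s is Sunday. For year 47: 47÷12 = 3 r 11, and 11÷4 = 2, so 3+11+2 = 16.
Sunday + 16 ≡ Tuesday — that's 2147's doomsday.
In June the doomsday date is Jun 6.
Jun 28 is 22 days after Jun 6; 22 mod 7 = 1, so Tuesday + 1 = Wednesday.

Wednesday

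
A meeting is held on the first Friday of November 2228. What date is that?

November 1, 2228 is a Saturday.
The first Friday is therefore November 7 (6 days later).

November 7, 2228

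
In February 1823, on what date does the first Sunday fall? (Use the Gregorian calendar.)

February 1, 1823 is a Saturday.
The first Sunday is therefore February 2 (1 days later).

February 2, 1823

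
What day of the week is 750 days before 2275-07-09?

Jul 9, 2275 is a Friday.
750 mod 7 = 1, so 750 days before a Friday is Friday − 1 = Thursday.

Thursday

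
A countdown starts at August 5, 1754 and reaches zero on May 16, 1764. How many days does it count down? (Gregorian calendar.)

3572

Aug 5, 1754 → Aug 5, 1755: 365 days.
Aug 5, 1755 → Aug 5, 1756: 366 days (Feb 29, 1756 is in that span).
Aug 5, 1756 → Aug 5, 1757: 365 days.
Aug 5, 1757 → Aug 5, 1758: 365 days.
Aug 5, 1758 → Aug 5, 1759: 365 days.
Aug 5, 1759 → Aug 5, 1760: 366 days (Feb 29, 1760 is in that span).
Aug 5, 1760 → Aug 5, 1761: 365 days.
Aug 5, 1761 → Aug 5, 1762: 365 days.
Aug 5, 1762 → Aug 5, 1763: 365 days.
Aug 5, 1763 → Sep 5, 1763: 31 days (August has 31).
Sep 5, 1763 → Oct 5, 1763: 30 days (September has 30).
Oct 5, 1763 → Nov 5, 1763: 31 days (October has 31).
Nov 5, 1763 → Dec 5, 1763: 30 days (November has 30).
Dec 5, 1763 → Jan 5, 1764: 31 days (December has 31).
Jan 5, 1764 → Feb 5, 1764: 31 days (January has 31).
Feb 5, 1764 → Mar 5, 1764: 29 days (February has 29).
Mar 5, 1764 → Apr 5, 1764: 31 days (March has 31).
Apr 5, 1764 → May 5, 1764: 30 days (April has 30).
May 5, 1764 → May 16, 1764: 11 days.
Total: 3572 days.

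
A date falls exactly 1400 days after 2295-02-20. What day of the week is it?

First find the weekday of Feb 20, 2295. Doomsday rule: the anchor day for the 2200s is Friday. For year 95: 95÷12 = 7 r 11, and 11÷4 = 2, so 7+11+2 = 20.
Friday + 20 ≡ Thursday — that's 2295's doomsday.
In February the doomsday date is Feb 28 (2295 is not a leap year).
Feb 20 is 8 days before Feb 28; 8 mod 7 = 1, so Thursday − 1 = Wednesday.
1400 mod 7 = 0, so 1400 days after a Wednesday is Wednesday + 0 = Wednesday.

Wednesday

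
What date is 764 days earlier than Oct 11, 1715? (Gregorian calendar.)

September 7, 1713

−365 (one year) → Oct 11, 1714 (399 left).
−11 → Sep 30, 1714 (end of Sep, 30 days; 388 left).
−30 → Aug 31, 1714 (end of Aug, 31 days; 358 left).
−31 → Jul 31, 1714 (end of Jul, 31 days; 327 left).
−31 → Jun 30, 1714 (end of Jun, 30 days; 296 left).
−30 → May 31, 1714 (end of May, 31 days; 266 left).
−31 → Apr 30, 1714 (end of Apr, 30 days; 235 left).
−30 → Mar 31, 1714 (end of Mar, 31 days; 205 left).
−31 → Feb 28, 1714 (end of Feb, 28 days; 174 left).
−28 → Jan 31, 1714 (end of Jan, 31 days; 146 left).
−31 → Dec 31, 1713 (end of Dec, 31 days; 115 left).
−31 → Nov 30, 1713 (end of Nov, 30 days; 84 left).
−30 → Oct 31, 1713 (end of Oct, 31 days; 54 left).
−31 → Sep 30, 1713 (end of Sep, 30 days; 23 left).
−23 → Sep 7, 1713.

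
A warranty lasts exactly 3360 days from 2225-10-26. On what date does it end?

January 7, 2235

+365 (one year) → Oct 26, 2226 (2995 left).
+365 (one year) → Oct 26, 2227 (2630 left).
+366 (one year; includes Feb 29, 2228) → Oct 26, 2228 (2264 left).
+365 (one year) → Oct 26, 2229 (1899 left).
+365 (one year) → Oct 26, 2230 (1534 left).
+365 (one year) → Oct 26, 2231 (1169 left).
+366 (one year; includes Feb 29, 2232) → Oct 26, 2232 (803 left).
+365 (one year) → Oct 26, 2233 (438 left).
+365 (one year) → Oct 26, 2234 (73 left).
Oct has 31 days: +6 → Nov 1, 2234 (67 left).
Nov has 30 days: +30 → Dec 1, 2234 (37 left).
Dec has 31 days: +31 → Jan 1, 2235 (6 left).
+6 → Jan 7, 2235.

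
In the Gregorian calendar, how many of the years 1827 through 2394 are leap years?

Multiples of 4 in [1827,2394]: 142.
Of those, multiples of 100: 5 (not leap unless ÷400).
Multiples of 400: 1.
Leap years = 142 − 5 + 1 = 138.

138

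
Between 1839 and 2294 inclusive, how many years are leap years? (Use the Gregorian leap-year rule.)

111

Multiples of 4 in [1839,2294]: 114.
Of those, multiples of 100: 4 (not leap unless ÷400).
Multiples of 400: 1.
Leap years = 114 − 4 + 1 = 111.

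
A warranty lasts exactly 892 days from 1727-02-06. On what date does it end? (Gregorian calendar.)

+365 (one year) → Feb 6, 1728 (527 left).
+366 (one year; includes Feb 29, 1728) → Feb 6, 1729 (161 left).
Feb has 28 days: +23 → Mar 1, 1729 (138 left).
Mar has 31 days: +31 → Apr 1, 1729 (107 left).
Apr has 30 days: +30 → May 1, 1729 (77 left).
May has 31 days: +31 → Jun 1, 1729 (46 left).
Jun has 30 days: +30 → Jul 1, 1729 (16 left).
+16 → Jul 17, 1729.

July 17, 1729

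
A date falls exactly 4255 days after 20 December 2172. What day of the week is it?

Saturday

Dec 20, 2172 is a Sunday.
4255 mod 7 = 6, so 4255 days after a Sunday is Sunday + 6 = Saturday.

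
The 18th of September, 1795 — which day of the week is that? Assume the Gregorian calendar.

Doomsday rule: the anchor day for the 1700s is Sunday. For year 95: 95÷12 = 7 r 11, and 11÷4 = 2, so 7+11+2 = 20.
Sunday + 20 ≡ Saturday — that's 1795's doomsday.
In September the doomsday date is Sep 5.
Sep 18 is 13 days after Sep 5; 13 mod 7 = 6, so Saturday + 6 = Friday.

Friday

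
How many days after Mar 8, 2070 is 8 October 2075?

2040

Mar 8, 2070 → Mar 8, 2071: 365 days.
Mar 8, 2071 → Mar 8, 2072: 366 days (Feb 29, 2072 is in that span).
Mar 8, 2072 → Mar 8, 2073: 365 days.
Mar 8, 2073 → Mar 8, 2074: 365 days.
Mar 8, 2074 → Mar 8, 2075: 365 days.
Mar 8, 2075 → Apr 8, 2075: 31 days (March has 31).
Apr 8, 2075 → May 8, 2075: 30 days (April has 30).
May 8, 2075 → Jun 8, 2075: 31 days (May has 31).
Jun 8, 2075 → Jul 8, 2075: 30 days (June has 30).
Jul 8, 2075 → Aug 8, 2075: 31 days (July has 31).
Aug 8, 2075 → Sep 8, 2075: 31 days (August has 31).
Sep 8, 2075 → Oct 8, 2075: 30 days.
Total: 2040 days.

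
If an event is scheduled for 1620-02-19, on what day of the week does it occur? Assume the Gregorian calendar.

Wednesday

Doomsday rule: the anchor day for the 1600s is Tuesday. For year 20: 20÷12 = 1 r 8, and 8÷4 = 2, so 1+8+2 = 11.
Tuesday + 11 ≡ Saturday — that's 1620's doomsday.
In February the doomsday date is Feb 29 (1620 is a leap year (divisible by 4)).
Feb 19 is 10 days before Feb 29; 10 mod 7 = 3, so Saturday − 3 = Wednesday.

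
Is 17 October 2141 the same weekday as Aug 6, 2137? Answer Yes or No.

Yes

From Aug 6, 2137 to Oct 17, 2141 is 1533 days.
1533 mod 7 = 0, so they are the same weekday.
(Aug 6, 2137 is a Tuesday; Oct 17, 2141 is a Tuesday.)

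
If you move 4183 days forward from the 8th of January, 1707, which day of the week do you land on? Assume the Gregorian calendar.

First find the weekday of Jan 8, 1707. Doomsday rule: the anchor day for the 1700s is Sunday. For year 07: 7÷12 = 0 r 7, and 7÷4 = 1, so 0+7+1 = 8.
Sunday + 8 ≡ Monday — that's 1707's doomsday.
In January the doomsday date is Jan 3 (1707 is not a leap year).
Jan 8 is 5 days after Jan 3; 5 mod 7 = 5, so Monday + 5 = Saturday.
4183 mod 7 = 4, so 4183 days after a Saturday is Saturday + 4 = Wednesday.

Wednesday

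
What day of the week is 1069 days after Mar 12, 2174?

Thursday

First find the weekday of Mar 12, 2174. Doomsday rule: the anchor day for the 2100s is Sunday. For year 74: 74÷12 = 6 r 2, and 2÷4 = 0, so 6+2+0 = 8.
Sunday + 8 ≡ Monday — that's 2174's doomsday.
In March the doomsday date is Mar 14.
Mar 12 is 2 days before Mar 14; 2 mod 7 = 2, so Monday − 2 = Saturday.
1069 mod 7 = 5, so 1069 days after a Saturday is Saturday + 5 = Thursday.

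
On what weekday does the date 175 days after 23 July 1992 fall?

First find the weekday of Jul 23, 1992. Doomsday rule: the anchor day for the 1900s is Wednesday. For year 92: 92÷12 = 7 r 8, and 8÷4 = 2, so 7+8+2 = 17.
Wednesday + 17 ≡ Saturday — that's 1992's doomsday.
In July the doomsday date is Jul 11.
Jul 23 is 12 days after Jul 11; 12 mod 7 = 5, so Saturday + 5 = Thursday.
175 mod 7 = 0, so 175 days after a Thursday is Thursday + 0 = Thursday.

Thursday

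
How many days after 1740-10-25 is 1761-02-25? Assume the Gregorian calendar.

7428

Oct 25, 1740 → Oct 25, 1741: 365 days.
Oct 25, 1741 → Oct 25, 1742: 365 days.
Oct 25, 1742 → Oct 25, 1743: 365 days.
Oct 25, 1743 → Oct 25, 1744: 366 days (Feb 29, 1744 is in that span).
Oct 25, 1744 → Oct 25, 1745: 365 days.
Oct 25, 1745 → Oct 25, 1746: 365 days.
Oct 25, 1746 → Oct 25, 1747: 365 days.
Oct 25, 1747 → Oct 25, 1748: 366 days (Feb 29, 1748 is in that span).
Oct 25, 1748 → Oct 25, 1749: 365 days.
Oct 25, 1749 → Oct 25, 1750: 365 days.
Oct 25, 1750 → Oct 25, 1751: 365 days.
Oct 25, 1751 → Oct 25, 1752: 366 days (Feb 29, 1752 is in that span).
Oct 25, 1752 → Oct 25, 1753: 365 days.
Oct 25, 1753 → Oct 25, 1754: 365 days.
Oct 25, 1754 → Oct 25, 1755: 365 days.
Oct 25, 1755 → Oct 25, 1756: 366 days (Feb 29, 1756 is in that span).
Oct 25, 1756 → Oct 25, 1757: 365 days.
Oct 25, 1757 → Oct 25, 1758: 365 days.
Oct 25, 1758 → Oct 25, 1759: 365 days.
Oct 25, 1759 → Oct 25, 1760: 366 days (Feb 29, 1760 is in that span).
Oct 25, 1760 → Nov 25, 1760: 31 days (October has 31).
Nov 25, 1760 → Dec 25, 1760: 30 days (November has 30).
Dec 25, 1760 → Jan 25, 1761: 31 days (December has 31).
Jan 25, 1761 → Feb 25, 1761: 31 days.
Total: 7428 days.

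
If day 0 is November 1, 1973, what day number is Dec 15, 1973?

44

Nov 1, 1973 → Dec 1, 1973: 30 days (November has 30).
Dec 1, 1973 → Dec 15, 1973: 14 days.
Total: 44 days.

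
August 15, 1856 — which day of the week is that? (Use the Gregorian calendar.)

Doomsday rule: the anchor day for the 1800s is Friday. For year 56: 56÷12 = 4 r 8, and 8÷4 = 2, so 4+8+2 = 14.
Friday + 14 ≡ Friday — that's 1856's doomsday.
In August the doomsday date is Aug 8.
Aug 15 is 7 days after Aug 8; 7 mod 7 = 0, so Friday + 0 = Friday.

Friday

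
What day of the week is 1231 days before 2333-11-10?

Saturday

First find the weekday of Nov 10, 2333. Doomsday rule: the anchor day for the 2300s is Wednesday. For year 33: 33÷12 = 2 r 9, and 9÷4 = 2, so 2+9+2 = 13.
Wednesday + 13 ≡ Tuesday — that's 2333's doomsday.
In November the doomsday date is Nov 7.
Nov 10 is 3 days after Nov 7; 3 mod 7 = 3, so Tuesday + 3 = Friday.
1231 mod 7 = 6, so 1231 days before a Friday is Friday − 6 = Saturday.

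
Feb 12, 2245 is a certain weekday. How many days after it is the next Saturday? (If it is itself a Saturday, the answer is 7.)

Feb 12, 2245 is a Wednesday.
From Wednesday to the next Saturday is 3 days.

3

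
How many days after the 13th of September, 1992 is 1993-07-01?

Sep 13, 1992 → Oct 13, 1992: 30 days (September has 30).
Oct 13, 1992 → Nov 13, 1992: 31 days (October has 31).
Nov 13, 1992 → Dec 13, 1992: 30 days (November has 30).
Dec 13, 1992 → Jan 13, 1993: 31 days (December has 31).
Jan 13, 1993 → Feb 13, 1993: 31 days (January has 31).
Feb 13, 1993 → Mar 13, 1993: 28 days (February has 28).
Mar 13, 1993 → Apr 13, 1993: 31 days (March has 31).
Apr 13, 1993 → May 13, 1993: 30 days (April has 30).
May 13, 1993 → Jun 13, 1993: 31 days (May has 31).
Jun 13, 1993 → Jul 1, 1993: 18 days.
Total: 291 days.

291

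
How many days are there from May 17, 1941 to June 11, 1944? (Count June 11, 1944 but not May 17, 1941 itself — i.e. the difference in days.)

1121

May 17, 1941 → May 17, 1942: 365 days.
May 17, 1942 → May 17, 1943: 365 days.
May 17, 1943 → Jun 17, 1943: 31 days (May has 31).
Jun 17, 1943 → Jul 17, 1943: 30 days (June has 30).
Jul 17, 1943 → Aug 17, 1943: 31 days (July has 31).
Aug 17, 1943 → Sep 17, 1943: 31 days (August has 31).
Sep 17, 1943 → Oct 17, 1943: 30 days (September has 30).
Oct 17, 1943 → Nov 17, 1943: 31 days (October has 31).
Nov 17, 1943 → Dec 17, 1943: 30 days (November has 30).
Dec 17, 1943 → Jan 17, 1944: 31 days (December has 31).
Jan 17, 1944 → Feb 17, 1944: 31 days (January has 31).
Feb 17, 1944 → Mar 17, 1944: 29 days (February has 29).
Mar 17, 1944 → Apr 17, 1944: 31 days (March has 31).
Apr 17, 1944 → May 17, 1944: 30 days (April has 30).
May 17, 1944 → Jun 11, 1944: 25 days.
Total: 1121 days.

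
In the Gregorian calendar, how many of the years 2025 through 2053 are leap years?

Multiples of 4 in [2025,2053]: 7.
Of those, multiples of 100: 0 (not leap unless ÷400).
Multiples of 400: 0.
Leap years = 7 − 0 + 0 = 7.

7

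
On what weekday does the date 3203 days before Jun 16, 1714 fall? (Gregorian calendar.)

Tuesday

Jun 16, 1714 is a Saturday.
3203 mod 7 = 4, so 3203 days before a Saturday is Saturday − 4 = Tuesday.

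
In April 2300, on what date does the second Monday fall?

April 9, 2300

April 1, 2300 is a Sunday.
The first Monday is therefore April 2 (1 days later).
The second Monday is 2 + 1×7 = April 9.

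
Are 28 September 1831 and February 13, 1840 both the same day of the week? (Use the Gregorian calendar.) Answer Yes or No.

No

From Sep 28, 1831 to Feb 13, 1840 is 3060 days.
3060 mod 7 = 1, so they are different weekdays.
(Sep 28, 1831 is a Wednesday; Feb 13, 1840 is a Thursday.)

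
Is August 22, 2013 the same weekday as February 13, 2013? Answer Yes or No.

From Feb 13, 2013 to Aug 22, 2013 is 190 days.
190 mod 7 = 1, so they are different weekdays.
(Feb 13, 2013 is a Wednesday; Aug 22, 2013 is a Thursday.)

No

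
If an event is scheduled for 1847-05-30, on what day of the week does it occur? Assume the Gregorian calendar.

Doomsday rule: the anchor day for the 1800s is Friday. For year 47: 47÷12 = 3 r 11, and 11÷4 = 2, so 3+11+2 = 16.
Friday + 16 ≡ Sunday — that's 1847's doomsday.
In May the doomsday date is May 9.
May 30 is 21 days after May 9; 21 mod 7 = 0, so Sunday + 0 = Sunday.

Sunday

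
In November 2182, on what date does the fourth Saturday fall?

November 1, 2182 is a Friday.
The first Saturday is therefore November 2 (1 days later).
The fourth Saturday is 2 + 3×7 = November 23.

November 23, 2182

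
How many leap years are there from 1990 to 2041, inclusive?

13

Multiples of 4 in [1990,2041]: 13.
Of those, multiples of 100: 1 (not leap unless ÷400).
Multiples of 400: 1.
Leap years = 13 − 1 + 1 = 13.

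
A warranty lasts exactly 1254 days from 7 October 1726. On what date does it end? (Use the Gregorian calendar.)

+365 (one year) → Oct 7, 1727 (889 left).
+366 (one year; includes Feb 29, 1728) → Oct 7, 1728 (523 left).
+365 (one year) → Oct 7, 1729 (158 left).
Oct has 31 days: +25 → Nov 1, 1729 (133 left).
Nov has 30 days: +30 → Dec 1, 1729 (103 left).
Dec has 31 days: +31 → Jan 1, 1730 (72 left).
Jan has 31 days: +31 → Feb 1, 1730 (41 left).
Feb has 28 days: +28 → Mar 1, 1730 (13 left).
+13 → Mar 14, 1730.

March 14, 1730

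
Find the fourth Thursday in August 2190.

August 26, 2190

August 1, 2190 is a Sunday.
The first Thursday is therefore August 5 (4 days later).
The fourth Thursday is 5 + 3×7 = August 26.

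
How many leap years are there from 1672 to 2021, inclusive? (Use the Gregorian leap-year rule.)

Multiples of 4 in [1672,2021]: 88.
Of those, multiples of 100: 4 (not leap unless ÷400).
Multiples of 400: 1.
Leap years = 88 − 4 + 1 = 85.

85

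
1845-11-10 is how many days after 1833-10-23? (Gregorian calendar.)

4401

Oct 23, 1833 → Oct 23, 1834: 365 days.
Oct 23, 1834 → Oct 23, 1835: 365 days.
Oct 23, 1835 → Oct 23, 1836: 366 days (Feb 29, 1836 is in that span).
Oct 23, 1836 → Oct 23, 1837: 365 days.
Oct 23, 1837 → Oct 23, 1838: 365 days.
Oct 23, 1838 → Oct 23, 1839: 365 days.
Oct 23, 1839 → Oct 23, 1840: 366 days (Feb 29, 1840 is in that span).
Oct 23, 1840 → Oct 23, 1841: 365 days.
Oct 23, 1841 → Oct 23, 1842: 365 days.
Oct 23, 1842 → Oct 23, 1843: 365 days.
Oct 23, 1843 → Oct 23, 1844: 366 days (Feb 29, 1844 is in that span).
Oct 23, 1844 → Nov 23, 1844: 31 days (October has 31).
Nov 23, 1844 → Dec 23, 1844: 30 days (November has 30).
Dec 23, 1844 → Jan 23, 1845: 31 days (December has 31).
Jan 23, 1845 → Feb 23, 1845: 31 days (January has 31).
Feb 23, 1845 → Mar 23, 1845: 28 days (February has 28).
Mar 23, 1845 → Apr 23, 1845: 31 days (March has 31).
Apr 23, 1845 → May 23, 1845: 30 days (April has 30).
May 23, 1845 → Jun 23, 1845: 31 days (May has 31).
Jun 23, 1845 → Jul 23, 1845: 30 days (June has 30).
Jul 23, 1845 → Aug 23, 1845: 31 days (July has 31).
Aug 23, 1845 → Sep 23, 1845: 31 days (August has 31).
Sep 23, 1845 → Oct 23, 1845: 30 days (September has 30).
Oct 23, 1845 → Nov 10, 1845: 18 days.
Total: 4401 days.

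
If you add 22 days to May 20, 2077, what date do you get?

May has 31 days: +12 → Jun 1, 2077 (10 left).
+10 → Jun 11, 2077.

June 11, 2077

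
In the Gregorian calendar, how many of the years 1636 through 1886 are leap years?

61

Multiples of 4 in [1636,1886]: 63.
Of those, multiples of 100: 2 (not leap unless ÷400).
Multiples of 400: 0.
Leap years = 63 − 2 + 0 = 61.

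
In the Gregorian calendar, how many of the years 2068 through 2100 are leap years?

Multiples of 4 in [2068,2100]: 9.
Of those, multiples of 100: 1 (not leap unless ÷400).
Multiples of 400: 0.
Leap years = 9 − 1 + 0 = 8.

8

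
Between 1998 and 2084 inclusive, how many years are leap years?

22

Multiples of 4 in [1998,2084]: 22.
Of those, multiples of 100: 1 (not leap unless ÷400).
Multiples of 400: 1.
Leap years = 22 − 1 + 1 = 22.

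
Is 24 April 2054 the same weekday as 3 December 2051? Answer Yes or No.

No

From Dec 3, 2051 to Apr 24, 2054 is 873 days.
873 mod 7 = 5, so they are different weekdays.
(Dec 3, 2051 is a Sunday; Apr 24, 2054 is a Friday.)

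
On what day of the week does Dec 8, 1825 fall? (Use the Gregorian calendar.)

Doomsday rule: the anchor day for the 1800s is Friday. For year 25: 25÷12 = 2 r 1, and 1÷4 = 0, so 2+1+0 = 3.
Friday + 3 ≡ Monday — that's 1825's doomsday.
In December the doomsday date is Dec 12.
Dec 8 is 4 days before Dec 12; 4 mod 7 = 4, so Monday − 4 = Thursday.

Thursday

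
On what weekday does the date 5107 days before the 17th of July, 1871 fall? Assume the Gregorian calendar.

Thursday

First find the weekday of Jul 17, 1871. Doomsday rule: the anchor day for the 1800s is Friday. For year 71: 71÷12 = 5 r 11, and 11÷4 = 2, so 5+11+2 = 18.
Friday + 18 ≡ Tuesday — that's 1871's doomsday.
In July the doomsday date is Jul 11.
Jul 17 is 6 days after Jul 11; 6 mod 7 = 6, so Tuesday + 6 = Monday.
5107 mod 7 = 4, so 5107 days before a Monday is Monday − 4 = Thursday.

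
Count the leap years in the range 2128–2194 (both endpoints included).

17

Multiples of 4 in [2128,2194]: 17.
Of those, multiples of 100: 0 (not leap unless ÷400).
Multiples of 400: 0.
Leap years = 17 − 0 + 0 = 17.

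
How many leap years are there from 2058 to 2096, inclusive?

10

Multiples of 4 in [2058,2096]: 10.
Of those, multiples of 100: 0 (not leap unless ÷400).
Multiples of 400: 0.
Leap years = 10 − 0 + 0 = 10.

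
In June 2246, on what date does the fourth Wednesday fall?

June 24, 2246

June 1, 2246 is a Monday.
The first Wednesday is therefore June 3 (2 days later).
The fourth Wednesday is 3 + 3×7 = June 24.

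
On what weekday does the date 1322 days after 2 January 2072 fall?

Friday

First find the weekday of Jan 2, 2072. Doomsday rule: the anchor day for the 2000s is Tuesday. For year 72: 72÷12 = 6 r 0, and 0÷4 = 0, so 6+0+0 = 6.
Tuesday + 6 ≡ Monday — that's 2072's doomsday.
In January the doomsday date is Jan 4 (2072 is a leap year (divisible by 4)).
Jan 2 is 2 days before Jan 4; 2 mod 7 = 2, so Monday − 2 = Saturday.
1322 mod 7 = 6, so 1322 days after a Saturday is Saturday + 6 = Friday.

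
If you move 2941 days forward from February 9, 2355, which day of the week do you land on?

Thursday

Feb 9, 2355 is a Wednesday.
2941 mod 7 = 1, so 2941 days after a Wednesday is Wednesday + 1 = Thursday.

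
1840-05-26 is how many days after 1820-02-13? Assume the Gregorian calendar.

Feb 13, 1820 → Feb 13, 1821: 366 days (Feb 29, 1820 is in that span).
Feb 13, 1821 → Feb 13, 1822: 365 days.
Feb 13, 1822 → Feb 13, 1823: 365 days.
Feb 13, 1823 → Feb 13, 1824: 365 days.
Feb 13, 1824 → Feb 13, 1825: 366 days (Feb 29, 1824 is in that span).
Feb 13, 1825 → Feb 13, 1826: 365 days.
Feb 13, 1826 → Feb 13, 1827: 365 days.
Feb 13, 1827 → Feb 13, 1828: 365 days.
Feb 13, 1828 → Feb 13, 1829: 366 days (Feb 29, 1828 is in that span).
Feb 13, 1829 → Feb 13, 1830: 365 days.
Feb 13, 1830 → Feb 13, 1831: 365 days.
Feb 13, 1831 → Feb 13, 1832: 365 days.
Feb 13, 1832 → Feb 13, 1833: 366 days (Feb 29, 1832 is in that span).
Feb 13, 1833 → Feb 13, 1834: 365 days.
Feb 13, 1834 → Feb 13, 1835: 365 days.
Feb 13, 1835 → Feb 13, 1836: 365 days.
Feb 13, 1836 → Feb 13, 1837: 366 days (Feb 29, 1836 is in that span).
Feb 13, 1837 → Feb 13, 1838: 365 days.
Feb 13, 1838 → Feb 13, 1839: 365 days.
Feb 13, 1839 → Feb 13, 1840: 365 days.
Feb 13, 1840 → Mar 13, 1840: 29 days (February has 29).
Mar 13, 1840 → Apr 13, 1840: 31 days (March has 31).
Apr 13, 1840 → May 13, 1840: 30 days (April has 30).
May 13, 1840 → May 26, 1840: 13 days.
Total: 7408 days.

7408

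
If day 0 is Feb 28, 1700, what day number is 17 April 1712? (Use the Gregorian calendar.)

Feb 28, 1700 → Feb 28, 1701: 365 days.
Feb 28, 1701 → Feb 28, 1702: 365 days.
Feb 28, 1702 → Feb 28, 1703: 365 days.
Feb 28, 1703 → Feb 28, 1704: 365 days.
Feb 28, 1704 → Feb 28, 1705: 366 days (Feb 29, 1704 is in that span).
Feb 28, 1705 → Feb 28, 1706: 365 days.
Feb 28, 1706 → Feb 28, 1707: 365 days.
Feb 28, 1707 → Feb 28, 1708: 365 days.
Feb 28, 1708 → Feb 28, 1709: 366 days (Feb 29, 1708 is in that span).
Feb 28, 1709 → Feb 28, 1710: 365 days.
Feb 28, 1710 → Feb 28, 1711: 365 days.
Feb 28, 1711 → Feb 28, 1712: 365 days.
Feb 28, 1712 → Mar 28, 1712: 29 days (February has 29).
Mar 28, 1712 → Apr 17, 1712: 20 days.
Total: 4431 days.

4431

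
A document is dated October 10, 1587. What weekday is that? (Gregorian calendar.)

Doomsday rule: the anchor day for the 1500s is Wednesday. For year 87: 87÷12 = 7 r 3, and 3÷4 = 0, so 7+3+0 = 10.
Wednesday + 10 ≡ Saturday — that's 1587's doomsday.
In October the doomsday date is Oct 10.
Oct 10 is the doomsday itself: Saturday.

Saturday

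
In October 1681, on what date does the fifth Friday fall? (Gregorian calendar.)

October 1, 1681 is a Wednesday.
The first Friday is therefore October 3 (2 days later).
The fifth Friday is 3 + 4×7 = October 31.

October 31, 1681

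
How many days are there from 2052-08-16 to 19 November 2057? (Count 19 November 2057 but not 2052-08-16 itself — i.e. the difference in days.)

1921

Aug 16, 2052 → Aug 16, 2053: 365 days.
Aug 16, 2053 → Aug 16, 2054: 365 days.
Aug 16, 2054 → Aug 16, 2055: 365 days.
Aug 16, 2055 → Aug 16, 2056: 366 days (Feb 29, 2056 is in that span).
Aug 16, 2056 → Aug 16, 2057: 365 days.
Aug 16, 2057 → Sep 16, 2057: 31 days (August has 31).
Sep 16, 2057 → Oct 16, 2057: 30 days (September has 30).
Oct 16, 2057 → Nov 16, 2057: 31 days (October has 31).
Nov 16, 2057 → Nov 19, 2057: 3 days.
Total: 1921 days.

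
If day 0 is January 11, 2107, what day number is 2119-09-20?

Jan 11, 2107 → Jan 11, 2108: 365 days.
Jan 11, 2108 → Jan 11, 2109: 366 days (Feb 29, 2108 is in that span).
Jan 11, 2109 → Jan 11, 2110: 365 days.
Jan 11, 2110 → Jan 11, 2111: 365 days.
Jan 11, 2111 → Jan 11, 2112: 365 days.
Jan 11, 2112 → Jan 11, 2113: 366 days (Feb 29, 2112 is in that span).
Jan 11, 2113 → Jan 11, 2114: 365 days.
Jan 11, 2114 → Jan 11, 2115: 365 days.
Jan 11, 2115 → Jan 11, 2116: 365 days.
Jan 11, 2116 → Jan 11, 2117: 366 days (Feb 29, 2116 is in that span).
Jan 11, 2117 → Jan 11, 2118: 365 days.
Jan 11, 2118 → Jan 11, 2119: 365 days.
Jan 11, 2119 → Feb 11, 2119: 31 days (January has 31).
Feb 11, 2119 → Mar 11, 2119: 28 days (February has 28).
Mar 11, 2119 → Apr 11, 2119: 31 days (March has 31).
Apr 11, 2119 → May 11, 2119: 30 days (April has 30).
May 11, 2119 → Jun 11, 2119: 31 days (May has 31).
Jun 11, 2119 → Jul 11, 2119: 30 days (June has 30).
Jul 11, 2119 → Aug 11, 2119: 31 days (July has 31).
Aug 11, 2119 → Sep 11, 2119: 31 days (August has 31).
Sep 11, 2119 → Sep 20, 2119: 9 days.
Total: 4635 days.

4635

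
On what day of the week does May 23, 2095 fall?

Monday

Doomsday rule: the anchor day for the 2000s is Tuesday. For year 95: 95÷12 = 7 r 11, and 11÷4 = 2, so 7+11+2 = 20.
Tuesday + 20 ≡ Monday — that's 2095's doomsday.
In May the doomsday date is May 9.
May 23 is 14 days after May 9; 14 mod 7 = 0, so Monday + 0 = Monday.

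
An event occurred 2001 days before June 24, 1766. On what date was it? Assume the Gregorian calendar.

−365 (one year) → Jun 24, 1765 (1636 left).
−365 (one year) → Jun 24, 1764 (1271 left).
−366 (one year; includes Feb 29, 1764) → Jun 24, 1763 (905 left).
−365 (one year) → Jun 24, 1762 (540 left).
−365 (one year) → Jun 24, 1761 (175 left).
−24 → May 31, 1761 (end of May, 31 days; 151 left).
−31 → Apr 30, 1761 (end of Apr, 30 days; 120 left).
−30 → Mar 31, 1761 (end of Mar, 31 days; 90 left).
−31 → Feb 28, 1761 (end of Feb, 28 days; 59 left).
−28 → Jan 31, 1761 (end of Jan, 31 days; 31 left).
−31 → Dec 31, 1760 (end of Dec, 31 days; 0 left).

December 31, 1760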